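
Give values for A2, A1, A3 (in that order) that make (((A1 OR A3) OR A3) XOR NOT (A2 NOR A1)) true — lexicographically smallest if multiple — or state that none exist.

A2=0, A1=0, A3=1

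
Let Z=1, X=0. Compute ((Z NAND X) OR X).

Substituting: ((1 NAND 0) OR 0)
= 1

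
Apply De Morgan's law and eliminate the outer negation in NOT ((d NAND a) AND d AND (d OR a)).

NOT (d NAND a) OR NOT d OR NOT (d OR a)
De Morgan's: NOT(AND of terms) = OR of negations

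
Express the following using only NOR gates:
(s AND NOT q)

((s NOR s) NOR ((q NOR q) NOR (q NOR q)))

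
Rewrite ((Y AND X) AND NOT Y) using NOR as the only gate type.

((((Y NOR Y) NOR (X NOR X)) NOR ((Y NOR Y) NOR (X NOR X))) NOR ((Y NOR Y) NOR (Y NOR Y)))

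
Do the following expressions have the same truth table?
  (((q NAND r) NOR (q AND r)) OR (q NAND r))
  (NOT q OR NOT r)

Yes, they are equivalent — the two output columns agree on all 4 assignments:
q | r | Expression 1 | Expression 2
-----------------------------------
0 | 0 | 1 | 1
0 | 1 | 1 | 1
1 | 0 | 1 | 1
1 | 1 | 0 | 0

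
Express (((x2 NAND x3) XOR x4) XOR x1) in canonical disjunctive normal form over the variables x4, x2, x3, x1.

(NOT x4 AND NOT x2 AND NOT x3 AND NOT x1) OR (NOT x4 AND NOT x2 AND x3 AND NOT x1) OR (NOT x4 AND x2 AND NOT x3 AND NOT x1) OR (NOT x4 AND x2 AND x3 AND x1) OR (x4 AND NOT x2 AND NOT x3 AND x1) OR (x4 AND NOT x2 AND x3 AND x1) OR (x4 AND x2 AND NOT x3 AND x1) OR (x4 AND x2 AND x3 AND NOT x1)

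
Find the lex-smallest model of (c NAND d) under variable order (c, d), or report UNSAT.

c=0, d=0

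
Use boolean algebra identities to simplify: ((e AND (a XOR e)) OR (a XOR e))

By absorption (E OR (E AND v) = E):
= (a XOR e)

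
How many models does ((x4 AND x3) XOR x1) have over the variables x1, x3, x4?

Satisfying assignments: (0,1,1), (1,0,0), (1,0,1), (1,1,0)
Count: 4 out of 8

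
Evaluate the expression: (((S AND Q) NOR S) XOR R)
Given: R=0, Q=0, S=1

Substituting: (((1 AND 0) NOR 1) XOR 0)
= 0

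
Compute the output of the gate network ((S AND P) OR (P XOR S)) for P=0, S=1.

Substituting: ((1 AND 0) OR (0 XOR 1))
= 1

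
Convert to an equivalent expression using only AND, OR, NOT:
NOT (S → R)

S AND NOT R
(Negated implication: NOT(A → B) = A AND NOT B)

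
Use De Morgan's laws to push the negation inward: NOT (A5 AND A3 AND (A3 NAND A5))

NOT A5 OR NOT A3 OR NOT (A3 NAND A5)
De Morgan's: NOT(AND of terms) = OR of negations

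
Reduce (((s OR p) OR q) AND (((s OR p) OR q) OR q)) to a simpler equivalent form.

By absorption (E AND (E OR v) = E):
= ((s OR p) OR q)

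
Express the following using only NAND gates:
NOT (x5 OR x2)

(((x5 NAND x5) NAND (x2 NAND x2)) NAND ((x5 NAND x5) NAND (x2 NAND x2)))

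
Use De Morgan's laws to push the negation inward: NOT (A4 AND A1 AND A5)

NOT A4 OR NOT A1 OR NOT A5
De Morgan's: NOT(AND of terms) = OR of negations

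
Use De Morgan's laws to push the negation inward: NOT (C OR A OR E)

NOT C AND NOT A AND NOT E
De Morgan's: NOT(OR of terms) = AND of negations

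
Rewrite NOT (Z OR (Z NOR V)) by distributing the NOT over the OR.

NOT Z AND NOT (Z NOR V)
De Morgan's: NOT(OR of terms) = AND of negations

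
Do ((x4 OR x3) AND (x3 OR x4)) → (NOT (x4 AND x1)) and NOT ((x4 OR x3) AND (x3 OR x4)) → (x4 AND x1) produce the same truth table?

No, Inverse is not equivalent to original (counterexample: x3=0, x4=0, x1=0)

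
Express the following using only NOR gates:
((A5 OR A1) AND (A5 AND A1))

((((A5 NOR A1) NOR (A5 NOR A1)) NOR ((A5 NOR A1) NOR (A5 NOR A1))) NOR (((A5 NOR A5) NOR (A1 NOR A1)) NOR ((A5 NOR A5) NOR (A1 NOR A1))))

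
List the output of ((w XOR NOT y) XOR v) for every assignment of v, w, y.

v | w | y | Output
------------------
0 | 0 | 0 | 1
0 | 0 | 1 | 0
0 | 1 | 0 | 0
0 | 1 | 1 | 1
1 | 0 | 0 | 0
1 | 0 | 1 | 1
1 | 1 | 0 | 1
1 | 1 | 1 | 0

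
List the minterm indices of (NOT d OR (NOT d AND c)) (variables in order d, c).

Σm(0, 1) = (NOT d AND NOT c) OR (NOT d AND c)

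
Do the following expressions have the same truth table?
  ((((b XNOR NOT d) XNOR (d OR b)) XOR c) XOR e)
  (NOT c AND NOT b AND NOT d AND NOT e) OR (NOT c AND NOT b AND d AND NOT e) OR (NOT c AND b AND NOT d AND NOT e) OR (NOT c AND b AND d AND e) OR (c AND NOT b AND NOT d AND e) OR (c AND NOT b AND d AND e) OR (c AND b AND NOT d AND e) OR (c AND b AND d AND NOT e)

Yes, they are equivalent — the two output columns agree on all 16 assignments:
c | b | d | e | Expression 1 | Expression 2
-------------------------------------------
0 | 0 | 0 | 0 | 1 | 1
0 | 0 | 0 | 1 | 0 | 0
0 | 0 | 1 | 0 | 1 | 1
0 | 0 | 1 | 1 | 0 | 0
0 | 1 | 0 | 0 | 1 | 1
0 | 1 | 0 | 1 | 0 | 0
0 | 1 | 1 | 0 | 0 | 0
0 | 1 | 1 | 1 | 1 | 1
1 | 0 | 0 | 0 | 0 | 0
1 | 0 | 0 | 1 | 1 | 1
1 | 0 | 1 | 0 | 0 | 0
1 | 0 | 1 | 1 | 1 | 1
1 | 1 | 0 | 0 | 0 | 0
1 | 1 | 0 | 1 | 1 | 1
1 | 1 | 1 | 0 | 1 | 1
1 | 1 | 1 | 1 | 0 | 0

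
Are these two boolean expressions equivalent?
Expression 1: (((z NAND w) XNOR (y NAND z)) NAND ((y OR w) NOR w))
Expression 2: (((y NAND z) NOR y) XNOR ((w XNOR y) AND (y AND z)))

No. Counterexample: with z=0, w=0, y=0, Expression 1 = 0 but Expression 2 = 1.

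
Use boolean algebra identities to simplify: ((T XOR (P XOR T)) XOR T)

By XOR self-cancellation ((E XOR v) XOR v = E):
= (P XOR T)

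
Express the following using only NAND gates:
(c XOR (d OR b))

((c NAND (c NAND ((d NAND d) NAND (b NAND b)))) NAND (((d NAND d) NAND (b NAND b)) NAND (c NAND ((d NAND d) NAND (b NAND b)))))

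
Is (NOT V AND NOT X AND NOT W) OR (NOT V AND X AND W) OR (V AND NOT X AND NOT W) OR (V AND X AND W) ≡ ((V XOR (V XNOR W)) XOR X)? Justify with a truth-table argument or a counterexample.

Yes, they are equivalent — the two output columns agree on all 8 assignments:
V | X | W | Expression 1 | Expression 2
---------------------------------------
0 | 0 | 0 | 1 | 1
0 | 0 | 1 | 0 | 0
0 | 1 | 0 | 0 | 0
0 | 1 | 1 | 1 | 1
1 | 0 | 0 | 1 | 1
1 | 0 | 1 | 0 | 0
1 | 1 | 0 | 0 | 0
1 | 1 | 1 | 1 | 1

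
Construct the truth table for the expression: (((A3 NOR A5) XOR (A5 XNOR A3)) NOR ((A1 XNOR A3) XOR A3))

A1 | A3 | A5 | Output
---------------------
0 | 0 | 0 | 0
0 | 0 | 1 | 0
0 | 1 | 0 | 0
0 | 1 | 1 | 0
1 | 0 | 0 | 1
1 | 0 | 1 | 1
1 | 1 | 0 | 1
1 | 1 | 1 | 0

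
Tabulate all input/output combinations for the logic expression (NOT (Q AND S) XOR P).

P | Q | S | Output
------------------
0 | 0 | 0 | 1
0 | 0 | 1 | 1
0 | 1 | 0 | 1
0 | 1 | 1 | 0
1 | 0 | 0 | 0
1 | 0 | 1 | 0
1 | 1 | 0 | 0
1 | 1 | 1 | 1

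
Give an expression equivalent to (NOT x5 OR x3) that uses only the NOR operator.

(((x5 NOR x5) NOR x3) NOR ((x5 NOR x5) NOR x3))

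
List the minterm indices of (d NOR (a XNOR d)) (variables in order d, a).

Σm(1) = (NOT d AND a)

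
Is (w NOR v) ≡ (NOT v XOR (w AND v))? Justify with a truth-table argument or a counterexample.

No. Counterexample: with v=0, w=1, Expression 1 = 0 but Expression 2 = 1.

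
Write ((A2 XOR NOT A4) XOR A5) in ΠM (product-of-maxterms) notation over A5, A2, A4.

ΠM(1, 2, 4, 7) = (A5 OR A2 OR NOT A4) AND (A5 OR NOT A2 OR A4) AND (NOT A5 OR A2 OR A4) AND (NOT A5 OR NOT A2 OR NOT A4)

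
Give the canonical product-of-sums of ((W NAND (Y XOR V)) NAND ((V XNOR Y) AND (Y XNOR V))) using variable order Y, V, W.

ΠM(0, 1, 6, 7) = (Y OR V OR W) AND (Y OR V OR NOT W) AND (NOT Y OR NOT V OR W) AND (NOT Y OR NOT V OR NOT W)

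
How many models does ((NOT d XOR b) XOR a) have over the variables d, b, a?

Satisfying assignments: (0,0,0), (0,1,1), (1,0,1), (1,1,0)
Count: 4 out of 8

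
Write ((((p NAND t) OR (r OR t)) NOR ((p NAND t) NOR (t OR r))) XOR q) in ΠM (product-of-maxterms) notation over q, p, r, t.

ΠM(0, 1, 2, 3, 4, 5, 6, 7) = (q OR p OR r OR t) AND (q OR p OR r OR NOT t) AND (q OR p OR NOT r OR t) AND (q OR p OR NOT r OR NOT t) AND (q OR NOT p OR r OR t) AND (q OR NOT p OR r OR NOT t) AND (q OR NOT p OR NOT r OR t) AND (q OR NOT p OR NOT r OR NOT t)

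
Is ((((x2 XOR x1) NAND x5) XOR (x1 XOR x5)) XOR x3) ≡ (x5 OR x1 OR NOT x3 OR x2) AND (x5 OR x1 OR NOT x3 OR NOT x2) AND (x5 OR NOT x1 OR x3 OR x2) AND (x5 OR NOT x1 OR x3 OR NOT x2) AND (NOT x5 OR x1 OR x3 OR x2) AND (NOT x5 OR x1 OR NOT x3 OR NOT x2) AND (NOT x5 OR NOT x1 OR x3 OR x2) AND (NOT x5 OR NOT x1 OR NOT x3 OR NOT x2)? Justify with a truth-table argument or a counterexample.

Yes, they are equivalent — the two output columns agree on all 16 assignments:
x5 | x1 | x3 | x2 | Expression 1 | Expression 2
-----------------------------------------------
0 | 0 | 0 | 0 | 1 | 1
0 | 0 | 0 | 1 | 1 | 1
0 | 0 | 1 | 0 | 0 | 0
0 | 0 | 1 | 1 | 0 | 0
0 | 1 | 0 | 0 | 0 | 0
0 | 1 | 0 | 1 | 0 | 0
0 | 1 | 1 | 0 | 1 | 1
0 | 1 | 1 | 1 | 1 | 1
1 | 0 | 0 | 0 | 0 | 0
1 | 0 | 0 | 1 | 1 | 1
1 | 0 | 1 | 0 | 1 | 1
1 | 0 | 1 | 1 | 0 | 0
1 | 1 | 0 | 0 | 0 | 0
1 | 1 | 0 | 1 | 1 | 1
1 | 1 | 1 | 0 | 1 | 1
1 | 1 | 1 | 1 | 0 | 0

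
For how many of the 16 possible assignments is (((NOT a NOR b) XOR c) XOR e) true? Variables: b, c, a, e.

Satisfying assignments: (0,0,0,1), (0,0,1,0), (0,1,0,0), (0,1,1,1), (1,0,0,1), (1,0,1,1), (1,1,0,0), (1,1,1,0)
Count: 8 out of 16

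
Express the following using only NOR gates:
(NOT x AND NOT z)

(((x NOR x) NOR (x NOR x)) NOR ((z NOR z) NOR (z NOR z)))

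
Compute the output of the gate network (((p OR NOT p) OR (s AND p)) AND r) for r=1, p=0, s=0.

Substituting: (((0 OR NOT 0) OR (0 AND 0)) AND 1)
= 1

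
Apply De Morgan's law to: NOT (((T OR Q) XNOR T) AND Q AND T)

NOT ((T OR Q) XNOR T) OR NOT Q OR NOT T
De Morgan's: NOT(AND of terms) = OR of negations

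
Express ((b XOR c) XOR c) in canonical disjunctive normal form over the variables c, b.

(NOT c AND b) OR (c AND b)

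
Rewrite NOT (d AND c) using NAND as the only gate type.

(((d NAND c) NAND (d NAND c)) NAND ((d NAND c) NAND (d NAND c)))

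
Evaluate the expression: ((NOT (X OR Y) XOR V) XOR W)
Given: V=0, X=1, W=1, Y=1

Substituting: ((NOT (1 OR 1) XOR 0) XOR 1)
= 1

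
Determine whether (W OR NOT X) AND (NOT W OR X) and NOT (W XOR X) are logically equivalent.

Yes, they are equivalent — the two output columns agree on all 4 assignments:
W | X | Expression 1 | Expression 2
-----------------------------------
0 | 0 | 1 | 1
0 | 1 | 0 | 0
1 | 0 | 0 | 0
1 | 1 | 1 | 1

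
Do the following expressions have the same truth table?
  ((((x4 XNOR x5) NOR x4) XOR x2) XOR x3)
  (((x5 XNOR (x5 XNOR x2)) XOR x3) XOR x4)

No. Counterexample: with x2=0, x3=0, x5=0, x4=1, Expression 1 = 0 but Expression 2 = 1.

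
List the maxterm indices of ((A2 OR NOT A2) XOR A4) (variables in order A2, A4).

ΠM(1, 3) = (A2 OR NOT A4) AND (NOT A2 OR NOT A4)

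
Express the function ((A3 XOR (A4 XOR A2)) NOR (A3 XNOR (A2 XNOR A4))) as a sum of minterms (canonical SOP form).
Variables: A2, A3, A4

Σm(0, 3, 5, 6) = (NOT A2 AND NOT A3 AND NOT A4) OR (NOT A2 AND A3 AND A4) OR (A2 AND NOT A3 AND A4) OR (A2 AND A3 AND NOT A4)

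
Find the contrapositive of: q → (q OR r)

Contrapositive: NOT (q OR r) → NOT q
Note: A statement and its contrapositive are logically equivalent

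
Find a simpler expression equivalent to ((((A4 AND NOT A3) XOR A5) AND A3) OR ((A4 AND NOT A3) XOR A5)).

By absorption (E OR (E AND v) = E):
= ((A4 AND NOT A3) XOR A5)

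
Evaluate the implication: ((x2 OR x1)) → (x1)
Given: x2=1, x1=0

Antecedent ((x2 OR x1)) = 1; consequent (x1) = 0.
1 → 0 = 0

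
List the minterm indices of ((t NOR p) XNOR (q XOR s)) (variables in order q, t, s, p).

Σm(1, 2, 4, 5, 8, 11, 14, 15) = (NOT q AND NOT t AND NOT s AND p) OR (NOT q AND NOT t AND s AND NOT p) OR (NOT q AND t AND NOT s AND NOT p) OR (NOT q AND t AND NOT s AND p) OR (q AND NOT t AND NOT s AND NOT p) OR (q AND NOT t AND s AND p) OR (q AND t AND s AND NOT p) OR (q AND t AND s AND p)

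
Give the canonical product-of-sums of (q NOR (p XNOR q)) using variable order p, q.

ΠM(0, 1, 3) = (p OR q) AND (p OR NOT q) AND (NOT p OR NOT q)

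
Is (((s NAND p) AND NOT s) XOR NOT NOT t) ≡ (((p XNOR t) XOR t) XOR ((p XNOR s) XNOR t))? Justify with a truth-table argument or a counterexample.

Yes, they are equivalent — the two output columns agree on all 8 assignments:
t | p | s | Expression 1 | Expression 2
---------------------------------------
0 | 0 | 0 | 1 | 1
0 | 0 | 1 | 0 | 0
0 | 1 | 0 | 1 | 1
0 | 1 | 1 | 0 | 0
1 | 0 | 0 | 0 | 0
1 | 0 | 1 | 1 | 1
1 | 1 | 0 | 0 | 0
1 | 1 | 1 | 1 | 1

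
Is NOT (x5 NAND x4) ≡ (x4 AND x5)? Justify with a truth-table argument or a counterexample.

Yes, they are equivalent — the two output columns agree on all 4 assignments:
x4 | x5 | Expression 1 | Expression 2
-------------------------------------
0 | 0 | 0 | 0
0 | 1 | 0 | 0
1 | 0 | 0 | 0
1 | 1 | 1 | 1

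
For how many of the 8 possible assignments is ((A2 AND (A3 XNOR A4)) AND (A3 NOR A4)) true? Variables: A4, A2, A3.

Satisfying assignments: (0,1,0)
Count: 1 out of 8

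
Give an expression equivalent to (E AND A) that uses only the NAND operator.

((E NAND A) NAND (E NAND A))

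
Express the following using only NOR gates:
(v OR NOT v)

((v NOR (v NOR v)) NOR (v NOR (v NOR v)))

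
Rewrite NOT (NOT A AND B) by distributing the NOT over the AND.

A OR NOT B
De Morgan's: NOT(AND of terms) = OR of negations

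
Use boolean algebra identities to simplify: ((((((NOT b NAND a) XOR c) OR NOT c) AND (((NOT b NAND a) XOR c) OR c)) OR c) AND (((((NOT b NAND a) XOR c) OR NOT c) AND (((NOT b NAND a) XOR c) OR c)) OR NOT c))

By distribution ((E OR v) AND (E OR NOT v) = E) then distribution ((E OR v) AND (E OR NOT v) = E):
= ((NOT b NAND a) XOR c)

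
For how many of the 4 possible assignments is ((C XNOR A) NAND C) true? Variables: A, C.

Satisfying assignments: (0,0), (0,1), (1,0)
Count: 3 out of 4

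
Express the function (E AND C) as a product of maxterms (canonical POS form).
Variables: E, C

ΠM(0, 1, 2) = (E OR C) AND (E OR NOT C) AND (NOT E OR C)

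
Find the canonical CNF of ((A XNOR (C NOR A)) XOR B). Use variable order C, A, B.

(C OR A OR B) AND (C OR NOT A OR B) AND (NOT C OR A OR NOT B) AND (NOT C OR NOT A OR B)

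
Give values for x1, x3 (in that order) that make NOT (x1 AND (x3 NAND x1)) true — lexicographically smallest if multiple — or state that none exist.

x1=0, x3=0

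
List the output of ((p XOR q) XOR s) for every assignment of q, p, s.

q | p | s | Output
------------------
0 | 0 | 0 | 0
0 | 0 | 1 | 1
0 | 1 | 0 | 1
0 | 1 | 1 | 0
1 | 0 | 0 | 1
1 | 0 | 1 | 0
1 | 1 | 0 | 0
1 | 1 | 1 | 1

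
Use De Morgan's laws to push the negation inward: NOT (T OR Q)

NOT T AND NOT Q
De Morgan's: NOT(OR of terms) = AND of negations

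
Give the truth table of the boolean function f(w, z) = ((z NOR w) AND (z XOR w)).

w | z | Output
--------------
0 | 0 | 0
0 | 1 | 0
1 | 0 | 0
1 | 1 | 0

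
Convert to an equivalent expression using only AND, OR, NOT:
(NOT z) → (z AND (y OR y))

z OR (z AND (y OR y))
(Implication elimination: A → B = NOT A OR B)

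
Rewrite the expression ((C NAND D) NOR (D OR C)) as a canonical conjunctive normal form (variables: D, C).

(D OR C) AND (D OR NOT C) AND (NOT D OR C) AND (NOT D OR NOT C)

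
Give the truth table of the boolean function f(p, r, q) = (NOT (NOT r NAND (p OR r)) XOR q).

p | r | q | Output
------------------
0 | 0 | 0 | 0
0 | 0 | 1 | 1
0 | 1 | 0 | 0
0 | 1 | 1 | 1
1 | 0 | 0 | 1
1 | 0 | 1 | 0
1 | 1 | 0 | 0
1 | 1 | 1 | 1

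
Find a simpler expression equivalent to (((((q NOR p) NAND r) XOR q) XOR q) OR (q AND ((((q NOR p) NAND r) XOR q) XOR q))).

By absorption (E OR (E AND v) = E) then XOR self-cancellation ((E XOR v) XOR v = E):
= ((q NOR p) NAND r)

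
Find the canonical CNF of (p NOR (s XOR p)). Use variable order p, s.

(p OR NOT s) AND (NOT p OR s) AND (NOT p OR NOT s)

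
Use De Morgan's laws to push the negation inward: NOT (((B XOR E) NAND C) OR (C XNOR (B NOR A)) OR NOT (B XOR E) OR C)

NOT ((B XOR E) NAND C) AND NOT (C XNOR (B NOR A)) AND (B XOR E) AND NOT C
De Morgan's: NOT(OR of terms) = AND of negations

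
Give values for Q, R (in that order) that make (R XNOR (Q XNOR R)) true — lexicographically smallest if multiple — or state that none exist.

Q=1, R=0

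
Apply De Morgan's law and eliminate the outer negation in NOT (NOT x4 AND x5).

x4 OR NOT x5
De Morgan's: NOT(AND of terms) = OR of negations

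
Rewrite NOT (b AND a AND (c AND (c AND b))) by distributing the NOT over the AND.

NOT b OR NOT a OR NOT (c AND (c AND b))
De Morgan's: NOT(AND of terms) = OR of negations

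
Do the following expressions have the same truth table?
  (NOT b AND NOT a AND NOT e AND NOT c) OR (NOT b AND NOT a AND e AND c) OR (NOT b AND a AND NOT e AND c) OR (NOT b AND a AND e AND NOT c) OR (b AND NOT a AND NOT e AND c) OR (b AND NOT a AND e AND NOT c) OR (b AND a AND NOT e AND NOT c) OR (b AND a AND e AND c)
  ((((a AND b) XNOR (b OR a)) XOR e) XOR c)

Yes, they are equivalent — the two output columns agree on all 16 assignments:
b | a | e | c | Expression 1 | Expression 2
-------------------------------------------
0 | 0 | 0 | 0 | 1 | 1
0 | 0 | 0 | 1 | 0 | 0
0 | 0 | 1 | 0 | 0 | 0
0 | 0 | 1 | 1 | 1 | 1
0 | 1 | 0 | 0 | 0 | 0
0 | 1 | 0 | 1 | 1 | 1
0 | 1 | 1 | 0 | 1 | 1
0 | 1 | 1 | 1 | 0 | 0
1 | 0 | 0 | 0 | 0 | 0
1 | 0 | 0 | 1 | 1 | 1
1 | 0 | 1 | 0 | 1 | 1
1 | 0 | 1 | 1 | 0 | 0
1 | 1 | 0 | 0 | 1 | 1
1 | 1 | 0 | 1 | 0 | 0
1 | 1 | 1 | 0 | 0 | 0
1 | 1 | 1 | 1 | 1 | 1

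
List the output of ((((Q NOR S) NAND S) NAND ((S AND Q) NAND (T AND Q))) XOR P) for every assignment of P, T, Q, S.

P | T | Q | S | Output
----------------------
0 | 0 | 0 | 0 | 0
0 | 0 | 0 | 1 | 0
0 | 0 | 1 | 0 | 0
0 | 0 | 1 | 1 | 0
0 | 1 | 0 | 0 | 0
0 | 1 | 0 | 1 | 0
0 | 1 | 1 | 0 | 0
0 | 1 | 1 | 1 | 1
1 | 0 | 0 | 0 | 1
1 | 0 | 0 | 1 | 1
1 | 0 | 1 | 0 | 1
1 | 0 | 1 | 1 | 1
1 | 1 | 0 | 0 | 1
1 | 1 | 0 | 1 | 1
1 | 1 | 1 | 0 | 1
1 | 1 | 1 | 1 | 0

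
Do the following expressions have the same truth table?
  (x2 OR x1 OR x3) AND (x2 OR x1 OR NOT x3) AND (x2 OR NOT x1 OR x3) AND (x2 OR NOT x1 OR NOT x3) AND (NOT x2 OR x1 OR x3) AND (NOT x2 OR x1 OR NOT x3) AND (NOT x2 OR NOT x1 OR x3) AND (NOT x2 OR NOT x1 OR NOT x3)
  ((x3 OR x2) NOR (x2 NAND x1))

Yes, they are equivalent — the two output columns agree on all 8 assignments:
x2 | x1 | x3 | Expression 1 | Expression 2
------------------------------------------
0 | 0 | 0 | 0 | 0
0 | 0 | 1 | 0 | 0
0 | 1 | 0 | 0 | 0
0 | 1 | 1 | 0 | 0
1 | 0 | 0 | 0 | 0
1 | 0 | 1 | 0 | 0
1 | 1 | 0 | 0 | 0
1 | 1 | 1 | 0 | 0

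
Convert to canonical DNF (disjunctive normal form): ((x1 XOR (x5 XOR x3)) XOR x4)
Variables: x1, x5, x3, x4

(NOT x1 AND NOT x5 AND NOT x3 AND x4) OR (NOT x1 AND NOT x5 AND x3 AND NOT x4) OR (NOT x1 AND x5 AND NOT x3 AND NOT x4) OR (NOT x1 AND x5 AND x3 AND x4) OR (x1 AND NOT x5 AND NOT x3 AND NOT x4) OR (x1 AND NOT x5 AND x3 AND x4) OR (x1 AND x5 AND NOT x3 AND x4) OR (x1 AND x5 AND x3 AND NOT x4)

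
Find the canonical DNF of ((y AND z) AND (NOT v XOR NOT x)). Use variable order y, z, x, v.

(y AND z AND NOT x AND v) OR (y AND z AND x AND NOT v)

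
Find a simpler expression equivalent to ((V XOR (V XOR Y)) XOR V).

By XOR self-cancellation ((E XOR v) XOR v = E):
= (V XOR Y)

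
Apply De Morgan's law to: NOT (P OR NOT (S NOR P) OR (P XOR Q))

NOT P AND (S NOR P) AND NOT (P XOR Q)
De Morgan's: NOT(OR of terms) = AND of negations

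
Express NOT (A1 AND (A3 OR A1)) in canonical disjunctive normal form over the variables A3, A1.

(NOT A3 AND NOT A1) OR (A3 AND NOT A1)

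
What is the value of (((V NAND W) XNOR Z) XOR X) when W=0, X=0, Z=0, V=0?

Substituting: (((0 NAND 0) XNOR 0) XOR 0)
= 0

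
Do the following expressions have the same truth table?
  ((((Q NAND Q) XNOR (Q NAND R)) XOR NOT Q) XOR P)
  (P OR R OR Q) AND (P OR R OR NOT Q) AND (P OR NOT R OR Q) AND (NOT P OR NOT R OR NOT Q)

Yes, they are equivalent — the two output columns agree on all 8 assignments:
P | R | Q | Expression 1 | Expression 2
---------------------------------------
0 | 0 | 0 | 0 | 0
0 | 0 | 1 | 0 | 0
0 | 1 | 0 | 0 | 0
0 | 1 | 1 | 1 | 1
1 | 0 | 0 | 1 | 1
1 | 0 | 1 | 1 | 1
1 | 1 | 0 | 1 | 1
1 | 1 | 1 | 0 | 0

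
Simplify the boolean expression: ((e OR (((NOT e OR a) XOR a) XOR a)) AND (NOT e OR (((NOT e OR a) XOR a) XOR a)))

By distribution ((E OR v) AND (E OR NOT v) = E) then XOR self-cancellation ((E XOR v) XOR v = E):
= (NOT e OR a)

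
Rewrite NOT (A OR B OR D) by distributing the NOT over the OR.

NOT A AND NOT B AND NOT D
De Morgan's: NOT(OR of terms) = AND of negations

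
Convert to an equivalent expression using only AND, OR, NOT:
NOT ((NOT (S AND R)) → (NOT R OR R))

(NOT (S AND R)) AND NOT (NOT R OR R)
(Negated implication: NOT(A → B) = A AND NOT B)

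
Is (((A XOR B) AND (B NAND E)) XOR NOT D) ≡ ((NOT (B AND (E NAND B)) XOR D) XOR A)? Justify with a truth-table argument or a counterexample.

No. Counterexample: with D=0, B=1, A=1, E=1, Expression 1 = 1 but Expression 2 = 0.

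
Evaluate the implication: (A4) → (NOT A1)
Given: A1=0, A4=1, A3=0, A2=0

Antecedent (A4) = 1; consequent (NOT A1) = 1.
1 → 1 = 1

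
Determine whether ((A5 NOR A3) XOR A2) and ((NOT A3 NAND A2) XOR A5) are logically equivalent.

No. Counterexample: with A3=1, A2=0, A5=0, Expression 1 = 0 but Expression 2 = 1.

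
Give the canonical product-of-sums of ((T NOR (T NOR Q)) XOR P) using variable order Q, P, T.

ΠM(0, 1, 5, 6) = (Q OR P OR T) AND (Q OR P OR NOT T) AND (NOT Q OR P OR NOT T) AND (NOT Q OR NOT P OR T)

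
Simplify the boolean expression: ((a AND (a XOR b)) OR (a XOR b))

By absorption (E OR (E AND v) = E):
= (a XOR b)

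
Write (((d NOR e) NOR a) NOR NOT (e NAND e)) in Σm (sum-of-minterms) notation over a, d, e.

Σm(0, 4, 6) = (NOT a AND NOT d AND NOT e) OR (a AND NOT d AND NOT e) OR (a AND d AND NOT e)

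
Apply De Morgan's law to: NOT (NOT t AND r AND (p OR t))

t OR NOT r OR NOT (p OR t)
De Morgan's: NOT(AND of terms) = OR of negations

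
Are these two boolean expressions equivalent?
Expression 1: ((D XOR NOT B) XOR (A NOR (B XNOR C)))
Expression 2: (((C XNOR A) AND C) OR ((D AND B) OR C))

No. Counterexample: with C=0, B=0, A=0, D=0, Expression 1 = 1 but Expression 2 = 0.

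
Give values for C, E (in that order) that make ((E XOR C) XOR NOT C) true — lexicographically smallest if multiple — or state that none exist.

C=0, E=0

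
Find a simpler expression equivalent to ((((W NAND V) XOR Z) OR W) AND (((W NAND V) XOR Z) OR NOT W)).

By distribution ((E OR v) AND (E OR NOT v) = E):
= ((W NAND V) XOR Z)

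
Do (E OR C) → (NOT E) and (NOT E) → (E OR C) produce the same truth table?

No, Converse is not equivalent to original (counterexample: E=0, C=0, A=0)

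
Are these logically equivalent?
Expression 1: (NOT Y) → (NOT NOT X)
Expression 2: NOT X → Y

Yes, Contrapositive is always equivalent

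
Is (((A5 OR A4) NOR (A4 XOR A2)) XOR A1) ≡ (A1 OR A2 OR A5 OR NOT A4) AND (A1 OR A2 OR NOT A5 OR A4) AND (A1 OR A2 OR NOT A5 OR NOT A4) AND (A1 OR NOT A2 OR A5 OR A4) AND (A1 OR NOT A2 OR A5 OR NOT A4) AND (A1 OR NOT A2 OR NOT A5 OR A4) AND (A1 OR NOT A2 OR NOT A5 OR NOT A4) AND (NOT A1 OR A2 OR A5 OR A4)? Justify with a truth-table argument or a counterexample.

Yes, they are equivalent — the two output columns agree on all 16 assignments:
A1 | A2 | A5 | A4 | Expression 1 | Expression 2
-----------------------------------------------
0 | 0 | 0 | 0 | 1 | 1
0 | 0 | 0 | 1 | 0 | 0
0 | 0 | 1 | 0 | 0 | 0
0 | 0 | 1 | 1 | 0 | 0
0 | 1 | 0 | 0 | 0 | 0
0 | 1 | 0 | 1 | 0 | 0
0 | 1 | 1 | 0 | 0 | 0
0 | 1 | 1 | 1 | 0 | 0
1 | 0 | 0 | 0 | 0 | 0
1 | 0 | 0 | 1 | 1 | 1
1 | 0 | 1 | 0 | 1 | 1
1 | 0 | 1 | 1 | 1 | 1
1 | 1 | 0 | 0 | 1 | 1
1 | 1 | 0 | 1 | 1 | 1
1 | 1 | 1 | 0 | 1 | 1
1 | 1 | 1 | 1 | 1 | 1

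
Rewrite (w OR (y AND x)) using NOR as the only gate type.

((w NOR ((y NOR y) NOR (x NOR x))) NOR (w NOR ((y NOR y) NOR (x NOR x))))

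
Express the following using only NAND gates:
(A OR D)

((A NAND A) NAND (D NAND D))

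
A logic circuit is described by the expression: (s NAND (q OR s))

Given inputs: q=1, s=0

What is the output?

Substituting: (0 NAND (1 OR 0))
= 1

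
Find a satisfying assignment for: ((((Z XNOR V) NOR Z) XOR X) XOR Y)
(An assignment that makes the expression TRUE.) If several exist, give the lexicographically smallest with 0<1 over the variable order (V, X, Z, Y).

V=0, X=0, Z=0, Y=1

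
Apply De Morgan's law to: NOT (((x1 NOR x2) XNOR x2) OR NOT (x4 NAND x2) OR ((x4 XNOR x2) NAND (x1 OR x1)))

NOT ((x1 NOR x2) XNOR x2) AND (x4 NAND x2) AND NOT ((x4 XNOR x2) NAND (x1 OR x1))
De Morgan's: NOT(OR of terms) = AND of negations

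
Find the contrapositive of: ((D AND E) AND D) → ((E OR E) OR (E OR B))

Contrapositive: NOT ((E OR E) OR (E OR B)) → NOT ((D AND E) AND D)
Note: A statement and its contrapositive are logically equivalent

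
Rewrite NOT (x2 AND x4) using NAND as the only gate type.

(((x2 NAND x4) NAND (x2 NAND x4)) NAND ((x2 NAND x4) NAND (x2 NAND x4)))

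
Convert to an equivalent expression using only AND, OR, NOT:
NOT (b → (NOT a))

b AND a
(Negated implication: NOT(A → B) = A AND NOT B)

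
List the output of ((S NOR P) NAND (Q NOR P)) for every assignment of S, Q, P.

S | Q | P | Output
------------------
0 | 0 | 0 | 0
0 | 0 | 1 | 1
0 | 1 | 0 | 1
0 | 1 | 1 | 1
1 | 0 | 0 | 1
1 | 0 | 1 | 1
1 | 1 | 0 | 1
1 | 1 | 1 | 1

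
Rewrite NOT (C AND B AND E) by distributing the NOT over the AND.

NOT C OR NOT B OR NOT E
De Morgan's: NOT(AND of terms) = OR of negations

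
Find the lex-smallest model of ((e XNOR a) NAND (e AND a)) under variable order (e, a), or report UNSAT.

e=0, a=0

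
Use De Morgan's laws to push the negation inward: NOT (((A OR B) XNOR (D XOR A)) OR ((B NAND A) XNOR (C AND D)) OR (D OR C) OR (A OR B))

NOT ((A OR B) XNOR (D XOR A)) AND NOT ((B NAND A) XNOR (C AND D)) AND NOT (D OR C) AND NOT (A OR B)
De Morgan's: NOT(OR of terms) = AND of negations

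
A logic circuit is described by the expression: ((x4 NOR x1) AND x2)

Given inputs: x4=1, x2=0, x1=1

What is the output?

Substituting: ((1 NOR 1) AND 0)
= 0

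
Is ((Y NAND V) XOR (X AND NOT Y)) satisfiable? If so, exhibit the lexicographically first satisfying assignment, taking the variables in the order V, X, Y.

V=0, X=0, Y=0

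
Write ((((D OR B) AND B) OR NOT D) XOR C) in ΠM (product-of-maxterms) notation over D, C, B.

ΠM(2, 3, 4, 7) = (D OR NOT C OR B) AND (D OR NOT C OR NOT B) AND (NOT D OR C OR B) AND (NOT D OR NOT C OR NOT B)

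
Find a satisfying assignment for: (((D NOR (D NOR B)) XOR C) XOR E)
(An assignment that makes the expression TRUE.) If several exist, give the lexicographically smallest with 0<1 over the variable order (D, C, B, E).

D=0, C=0, B=0, E=1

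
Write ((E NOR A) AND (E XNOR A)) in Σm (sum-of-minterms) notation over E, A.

Σm(0) = (NOT E AND NOT A)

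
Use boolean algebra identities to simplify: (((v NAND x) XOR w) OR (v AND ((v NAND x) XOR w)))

By absorption (E OR (E AND v) = E):
= ((v NAND x) XOR w)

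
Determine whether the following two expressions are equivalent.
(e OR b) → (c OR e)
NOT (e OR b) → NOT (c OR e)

No, Inverse is not equivalent to original (counterexample: b=0, e=0, c=1)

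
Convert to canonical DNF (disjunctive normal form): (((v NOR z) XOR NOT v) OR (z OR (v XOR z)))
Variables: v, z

(NOT v AND z) OR (v AND NOT z) OR (v AND z)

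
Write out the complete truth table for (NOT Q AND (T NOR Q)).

Q | T | Output
--------------
0 | 0 | 1
0 | 1 | 0
1 | 0 | 0
1 | 1 | 0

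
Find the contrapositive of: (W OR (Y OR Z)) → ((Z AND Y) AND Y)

Contrapositive: NOT ((Z AND Y) AND Y) → NOT (W OR (Y OR Z))
Note: A statement and its contrapositive are logically equivalent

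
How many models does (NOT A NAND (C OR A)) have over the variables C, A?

Satisfying assignments: (0,0), (0,1), (1,1)
Count: 3 out of 4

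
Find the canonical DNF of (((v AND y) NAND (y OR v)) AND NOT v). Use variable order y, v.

(NOT y AND NOT v) OR (y AND NOT v)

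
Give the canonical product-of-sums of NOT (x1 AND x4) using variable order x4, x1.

ΠM(3) = (NOT x4 OR NOT x1)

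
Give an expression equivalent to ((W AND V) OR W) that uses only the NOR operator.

((((W NOR W) NOR (V NOR V)) NOR W) NOR (((W NOR W) NOR (V NOR V)) NOR W))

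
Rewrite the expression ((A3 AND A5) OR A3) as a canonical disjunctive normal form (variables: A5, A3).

(NOT A5 AND A3) OR (A5 AND A3)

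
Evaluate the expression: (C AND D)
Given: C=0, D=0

Substituting: (0 AND 0)
= 0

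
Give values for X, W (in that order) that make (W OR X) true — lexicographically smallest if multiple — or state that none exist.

X=0, W=1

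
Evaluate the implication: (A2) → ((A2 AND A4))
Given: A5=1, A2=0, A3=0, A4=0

Antecedent (A2) = 0; consequent ((A2 AND A4)) = 0.
0 → 0 = 1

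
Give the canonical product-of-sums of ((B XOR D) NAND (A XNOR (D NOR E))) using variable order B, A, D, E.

ΠM(2, 3, 9, 12) = (B OR A OR NOT D OR E) AND (B OR A OR NOT D OR NOT E) AND (NOT B OR A OR D OR NOT E) AND (NOT B OR NOT A OR D OR E)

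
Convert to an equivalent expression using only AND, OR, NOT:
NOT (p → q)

p AND NOT q
(Negated implication: NOT(A → B) = A AND NOT B)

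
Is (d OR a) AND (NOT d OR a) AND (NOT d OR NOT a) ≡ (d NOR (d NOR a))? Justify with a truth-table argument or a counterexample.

Yes, they are equivalent — the two output columns agree on all 4 assignments:
d | a | Expression 1 | Expression 2
-----------------------------------
0 | 0 | 0 | 0
0 | 1 | 1 | 1
1 | 0 | 0 | 0
1 | 1 | 0 | 0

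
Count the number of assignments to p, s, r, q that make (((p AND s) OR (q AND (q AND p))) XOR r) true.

Satisfying assignments: (0,0,1,0), (0,0,1,1), (0,1,1,0), (0,1,1,1), (1,0,0,1), (1,0,1,0), (1,1,0,0), (1,1,0,1)
Count: 8 out of 16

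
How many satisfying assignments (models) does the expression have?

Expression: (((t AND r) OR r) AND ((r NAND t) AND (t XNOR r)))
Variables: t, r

No assignment satisfies the expression.
Count: 0 out of 4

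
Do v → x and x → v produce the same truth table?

No, Converse is not equivalent to original (counterexample: x=0, v=1, y=0)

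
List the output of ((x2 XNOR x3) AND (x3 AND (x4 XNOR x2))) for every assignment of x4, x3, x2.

x4 | x3 | x2 | Output
---------------------
0 | 0 | 0 | 0
0 | 0 | 1 | 0
0 | 1 | 0 | 0
0 | 1 | 1 | 0
1 | 0 | 0 | 0
1 | 0 | 1 | 0
1 | 1 | 0 | 0
1 | 1 | 1 | 1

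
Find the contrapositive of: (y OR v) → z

Contrapositive: NOT z → NOT (y OR v)
Note: A statement and its contrapositive are logically equivalent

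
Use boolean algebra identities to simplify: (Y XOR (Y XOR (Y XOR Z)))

By XOR self-cancellation ((E XOR v) XOR v = E):
= (Y XOR Z)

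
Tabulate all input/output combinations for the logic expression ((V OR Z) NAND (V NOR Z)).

Z | V | Output
--------------
0 | 0 | 1
0 | 1 | 1
1 | 0 | 1
1 | 1 | 1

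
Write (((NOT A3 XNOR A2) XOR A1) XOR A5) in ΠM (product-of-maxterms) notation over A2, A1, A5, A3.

ΠM(0, 3, 5, 6, 9, 10, 12, 15) = (A2 OR A1 OR A5 OR A3) AND (A2 OR A1 OR NOT A5 OR NOT A3) AND (A2 OR NOT A1 OR A5 OR NOT A3) AND (A2 OR NOT A1 OR NOT A5 OR A3) AND (NOT A2 OR A1 OR A5 OR NOT A3) AND (NOT A2 OR A1 OR NOT A5 OR A3) AND (NOT A2 OR NOT A1 OR A5 OR A3) AND (NOT A2 OR NOT A1 OR NOT A5 OR NOT A3)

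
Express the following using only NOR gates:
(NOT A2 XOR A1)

(((((A2 NOR A2) NOR A1) NOR ((A2 NOR A2) NOR A1)) NOR (((A2 NOR A2) NOR A1) NOR ((A2 NOR A2) NOR A1))) NOR (((((A2 NOR A2) NOR (A2 NOR A2)) NOR (A1 NOR A1)) NOR (((A2 NOR A2) NOR (A2 NOR A2)) NOR (A1 NOR A1))) NOR ((((A2 NOR A2) NOR (A2 NOR A2)) NOR (A1 NOR A1)) NOR (((A2 NOR A2) NOR (A2 NOR A2)) NOR (A1 NOR A1)))))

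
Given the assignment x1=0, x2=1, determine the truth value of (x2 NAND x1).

Substituting: (1 NAND 0)
= 1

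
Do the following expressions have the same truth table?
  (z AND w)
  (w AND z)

Yes, they are equivalent — the two output columns agree on all 4 assignments:
w | z | Expression 1 | Expression 2
-----------------------------------
0 | 0 | 0 | 0
0 | 1 | 0 | 0
1 | 0 | 0 | 0
1 | 1 | 1 | 1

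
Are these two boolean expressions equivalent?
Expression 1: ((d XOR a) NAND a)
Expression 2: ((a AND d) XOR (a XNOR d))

No. Counterexample: with d=1, a=0, Expression 1 = 1 but Expression 2 = 0.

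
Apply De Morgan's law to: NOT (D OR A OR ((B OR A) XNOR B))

NOT D AND NOT A AND NOT ((B OR A) XNOR B)
De Morgan's: NOT(OR of terms) = AND of negations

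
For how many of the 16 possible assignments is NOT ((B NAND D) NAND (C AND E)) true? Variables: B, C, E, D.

Satisfying assignments: (0,1,1,0), (0,1,1,1), (1,1,1,0)
Count: 3 out of 16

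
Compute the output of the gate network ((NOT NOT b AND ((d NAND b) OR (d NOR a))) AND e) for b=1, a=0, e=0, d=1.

Substituting: ((NOT NOT 1 AND ((1 NAND 1) OR (1 NOR 0))) AND 0)
= 0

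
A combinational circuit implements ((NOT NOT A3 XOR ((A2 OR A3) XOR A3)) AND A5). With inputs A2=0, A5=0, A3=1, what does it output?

Substituting: ((NOT NOT 1 XOR ((0 OR 1) XOR 1)) AND 0)
= 0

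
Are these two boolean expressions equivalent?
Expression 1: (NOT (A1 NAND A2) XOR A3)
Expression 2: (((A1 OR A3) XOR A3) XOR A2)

No. Counterexample: with A3=0, A2=0, A1=1, Expression 1 = 0 but Expression 2 = 1.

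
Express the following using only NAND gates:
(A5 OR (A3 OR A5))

((A5 NAND A5) NAND (((A3 NAND A3) NAND (A5 NAND A5)) NAND ((A3 NAND A3) NAND (A5 NAND A5))))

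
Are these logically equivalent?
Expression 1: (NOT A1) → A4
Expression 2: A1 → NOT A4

No, Inverse is not equivalent to original (counterexample: A4=0, A1=0)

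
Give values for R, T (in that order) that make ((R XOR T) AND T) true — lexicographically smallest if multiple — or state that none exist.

R=0, T=1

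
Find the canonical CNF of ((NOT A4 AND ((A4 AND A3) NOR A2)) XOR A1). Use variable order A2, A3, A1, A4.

(A2 OR A3 OR A1 OR NOT A4) AND (A2 OR A3 OR NOT A1 OR A4) AND (A2 OR NOT A3 OR A1 OR NOT A4) AND (A2 OR NOT A3 OR NOT A1 OR A4) AND (NOT A2 OR A3 OR A1 OR A4) AND (NOT A2 OR A3 OR A1 OR NOT A4) AND (NOT A2 OR NOT A3 OR A1 OR A4) AND (NOT A2 OR NOT A3 OR A1 OR NOT A4)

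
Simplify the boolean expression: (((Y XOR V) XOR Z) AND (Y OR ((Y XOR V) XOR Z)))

By absorption (E AND (E OR v) = E):
= ((Y XOR V) XOR Z)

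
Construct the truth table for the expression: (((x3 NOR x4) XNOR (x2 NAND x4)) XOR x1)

x4 | x2 | x1 | x3 | Output
--------------------------
0 | 0 | 0 | 0 | 1
0 | 0 | 0 | 1 | 0
0 | 0 | 1 | 0 | 0
0 | 0 | 1 | 1 | 1
0 | 1 | 0 | 0 | 1
0 | 1 | 0 | 1 | 0
0 | 1 | 1 | 0 | 0
0 | 1 | 1 | 1 | 1
1 | 0 | 0 | 0 | 0
1 | 0 | 0 | 1 | 0
1 | 0 | 1 | 0 | 1
1 | 0 | 1 | 1 | 1
1 | 1 | 0 | 0 | 1
1 | 1 | 0 | 1 | 1
1 | 1 | 1 | 0 | 0
1 | 1 | 1 | 1 | 0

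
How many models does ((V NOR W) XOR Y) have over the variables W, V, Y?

Satisfying assignments: (0,0,0), (0,1,1), (1,0,1), (1,1,1)
Count: 4 out of 8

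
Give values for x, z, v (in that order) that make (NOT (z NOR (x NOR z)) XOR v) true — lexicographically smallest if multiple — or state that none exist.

x=0, z=0, v=0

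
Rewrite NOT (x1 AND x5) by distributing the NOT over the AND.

NOT x1 OR NOT x5
De Morgan's: NOT(AND of terms) = OR of negations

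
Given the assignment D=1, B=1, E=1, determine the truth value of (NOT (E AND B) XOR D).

Substituting: (NOT (1 AND 1) XOR 1)
= 1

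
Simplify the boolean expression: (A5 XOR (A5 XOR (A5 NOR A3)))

By XOR self-cancellation ((E XOR v) XOR v = E):
= (A5 NOR A3)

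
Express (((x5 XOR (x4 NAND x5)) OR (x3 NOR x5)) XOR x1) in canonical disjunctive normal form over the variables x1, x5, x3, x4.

(NOT x1 AND NOT x5 AND NOT x3 AND NOT x4) OR (NOT x1 AND NOT x5 AND NOT x3 AND x4) OR (NOT x1 AND NOT x5 AND x3 AND NOT x4) OR (NOT x1 AND NOT x5 AND x3 AND x4) OR (NOT x1 AND x5 AND NOT x3 AND x4) OR (NOT x1 AND x5 AND x3 AND x4) OR (x1 AND x5 AND NOT x3 AND NOT x4) OR (x1 AND x5 AND x3 AND NOT x4)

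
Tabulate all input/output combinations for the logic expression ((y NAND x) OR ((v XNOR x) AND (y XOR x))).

x | v | y | Output
------------------
0 | 0 | 0 | 1
0 | 0 | 1 | 1
0 | 1 | 0 | 1
0 | 1 | 1 | 1
1 | 0 | 0 | 1
1 | 0 | 1 | 0
1 | 1 | 0 | 1
1 | 1 | 1 | 0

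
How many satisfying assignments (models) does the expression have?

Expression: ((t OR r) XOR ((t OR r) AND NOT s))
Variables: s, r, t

Satisfying assignments: (1,0,1), (1,1,0), (1,1,1)
Count: 3 out of 8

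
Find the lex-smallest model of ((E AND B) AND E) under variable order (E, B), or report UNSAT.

E=1, B=1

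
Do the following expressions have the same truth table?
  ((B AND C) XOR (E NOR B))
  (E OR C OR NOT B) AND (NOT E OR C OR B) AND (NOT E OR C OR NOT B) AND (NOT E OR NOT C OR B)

Yes, they are equivalent — the two output columns agree on all 8 assignments:
E | C | B | Expression 1 | Expression 2
---------------------------------------
0 | 0 | 0 | 1 | 1
0 | 0 | 1 | 0 | 0
0 | 1 | 0 | 1 | 1
0 | 1 | 1 | 1 | 1
1 | 0 | 0 | 0 | 0
1 | 0 | 1 | 0 | 0
1 | 1 | 0 | 0 | 0
1 | 1 | 1 | 1 | 1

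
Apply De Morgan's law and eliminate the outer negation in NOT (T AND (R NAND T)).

NOT T OR NOT (R NAND T)
De Morgan's: NOT(AND of terms) = OR of negations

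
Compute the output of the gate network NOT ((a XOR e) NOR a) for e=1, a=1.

Substituting: NOT ((1 XOR 1) NOR 1)
= 1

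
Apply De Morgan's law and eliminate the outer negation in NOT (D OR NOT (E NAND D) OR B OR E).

NOT D AND (E NAND D) AND NOT B AND NOT E
De Morgan's: NOT(OR of terms) = AND of negations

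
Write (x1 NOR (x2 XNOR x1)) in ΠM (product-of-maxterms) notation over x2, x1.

ΠM(0, 1, 3) = (x2 OR x1) AND (x2 OR NOT x1) AND (NOT x2 OR NOT x1)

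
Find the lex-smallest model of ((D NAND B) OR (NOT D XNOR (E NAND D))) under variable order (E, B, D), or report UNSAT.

E=0, B=0, D=0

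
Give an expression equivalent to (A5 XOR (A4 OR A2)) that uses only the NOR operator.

((((A5 NOR ((A4 NOR A2) NOR (A4 NOR A2))) NOR (A5 NOR ((A4 NOR A2) NOR (A4 NOR A2)))) NOR ((A5 NOR ((A4 NOR A2) NOR (A4 NOR A2))) NOR (A5 NOR ((A4 NOR A2) NOR (A4 NOR A2))))) NOR ((((A5 NOR A5) NOR (((A4 NOR A2) NOR (A4 NOR A2)) NOR ((A4 NOR A2) NOR (A4 NOR A2)))) NOR ((A5 NOR A5) NOR (((A4 NOR A2) NOR (A4 NOR A2)) NOR ((A4 NOR A2) NOR (A4 NOR A2))))) NOR (((A5 NOR A5) NOR (((A4 NOR A2) NOR (A4 NOR A2)) NOR ((A4 NOR A2) NOR (A4 NOR A2)))) NOR ((A5 NOR A5) NOR (((A4 NOR A2) NOR (A4 NOR A2)) NOR ((A4 NOR A2) NOR (A4 NOR A2)))))))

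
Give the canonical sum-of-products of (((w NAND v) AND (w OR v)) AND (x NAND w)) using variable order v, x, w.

Σm(1, 4, 6) = (NOT v AND NOT x AND w) OR (v AND NOT x AND NOT w) OR (v AND x AND NOT w)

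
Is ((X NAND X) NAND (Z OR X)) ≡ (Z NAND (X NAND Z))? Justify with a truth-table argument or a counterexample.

Yes, they are equivalent — the two output columns agree on all 4 assignments:
X | Z | Expression 1 | Expression 2
-----------------------------------
0 | 0 | 1 | 1
0 | 1 | 0 | 0
1 | 0 | 1 | 1
1 | 1 | 1 | 1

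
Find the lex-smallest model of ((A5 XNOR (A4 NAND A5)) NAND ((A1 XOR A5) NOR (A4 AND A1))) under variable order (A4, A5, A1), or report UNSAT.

A4=0, A5=0, A1=0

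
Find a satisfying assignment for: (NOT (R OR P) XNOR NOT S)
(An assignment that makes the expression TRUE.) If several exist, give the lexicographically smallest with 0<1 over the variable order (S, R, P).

S=0, R=0, P=0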